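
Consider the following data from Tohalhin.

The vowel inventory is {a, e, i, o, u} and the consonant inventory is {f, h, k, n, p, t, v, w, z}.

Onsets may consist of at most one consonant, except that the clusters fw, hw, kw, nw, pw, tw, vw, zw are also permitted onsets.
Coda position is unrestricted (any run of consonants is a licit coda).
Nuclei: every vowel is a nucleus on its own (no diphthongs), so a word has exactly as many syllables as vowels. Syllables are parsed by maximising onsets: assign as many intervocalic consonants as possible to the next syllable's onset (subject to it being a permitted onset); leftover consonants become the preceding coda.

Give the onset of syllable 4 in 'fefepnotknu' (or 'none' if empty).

n

Vowels present: e, e, o, u; each is a nucleus, giving 4 syllables.
V1 /e/ – V2 /e/: /f/ → onset of the next syllable (single consonants are always licit onsets).
V2 /e/ – V3 /o/: /pn/ splits as /p/ + /n/ (/n/ is the longest suffix that is a licit onset).
V3 /o/ – V4 /u/: /tkn/; trying suffixes from longest down, /n/ is the first permitted one, so coda /tk/ | onset /n/.
Putting it together: fe.fep.notk.nu.
Syllable 4 is /nu/: onset /n/, nucleus /u/, coda ∅.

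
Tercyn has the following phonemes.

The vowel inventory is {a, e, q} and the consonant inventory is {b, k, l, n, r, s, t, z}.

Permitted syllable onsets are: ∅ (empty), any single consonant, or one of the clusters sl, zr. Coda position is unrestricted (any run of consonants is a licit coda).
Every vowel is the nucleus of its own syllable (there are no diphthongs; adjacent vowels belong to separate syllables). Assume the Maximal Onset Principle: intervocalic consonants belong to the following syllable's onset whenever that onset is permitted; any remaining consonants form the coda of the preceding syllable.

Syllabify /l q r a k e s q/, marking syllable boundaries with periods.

Nuclei (vowels): q, a, e, q → 4 syllables.
/q…a/ gap (V1→V2): /r/ is a single consonant, so it becomes the next onset.
/a…e/ gap (V2→V3): /k/ is a single consonant, so it becomes the next onset.
/e…q/ gap (V3→V4): /s/ is a single consonant, so it becomes the next onset.

lq.ra.ke.sq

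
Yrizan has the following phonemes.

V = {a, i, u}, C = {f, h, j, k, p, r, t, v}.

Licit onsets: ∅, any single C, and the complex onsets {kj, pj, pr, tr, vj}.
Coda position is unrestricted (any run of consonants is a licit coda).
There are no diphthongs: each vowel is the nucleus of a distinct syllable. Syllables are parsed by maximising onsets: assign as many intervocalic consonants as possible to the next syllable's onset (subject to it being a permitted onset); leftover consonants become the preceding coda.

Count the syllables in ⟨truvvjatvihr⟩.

3

Vowels present: u, a, i; each is a nucleus, giving 3 syllables.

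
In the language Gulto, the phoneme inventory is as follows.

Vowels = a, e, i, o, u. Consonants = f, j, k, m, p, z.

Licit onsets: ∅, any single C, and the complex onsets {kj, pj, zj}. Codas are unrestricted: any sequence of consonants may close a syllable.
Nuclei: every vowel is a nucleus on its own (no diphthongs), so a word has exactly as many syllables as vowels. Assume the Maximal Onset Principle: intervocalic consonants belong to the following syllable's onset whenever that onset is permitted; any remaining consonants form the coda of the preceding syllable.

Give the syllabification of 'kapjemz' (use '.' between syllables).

Nuclei (vowels): a, e → 2 syllables.
σ1/σ2 boundary: cluster /pj/ — /pj/ is itself a permitted onset, so the whole cluster goes right; preceding coda = ∅.

ka.pjemz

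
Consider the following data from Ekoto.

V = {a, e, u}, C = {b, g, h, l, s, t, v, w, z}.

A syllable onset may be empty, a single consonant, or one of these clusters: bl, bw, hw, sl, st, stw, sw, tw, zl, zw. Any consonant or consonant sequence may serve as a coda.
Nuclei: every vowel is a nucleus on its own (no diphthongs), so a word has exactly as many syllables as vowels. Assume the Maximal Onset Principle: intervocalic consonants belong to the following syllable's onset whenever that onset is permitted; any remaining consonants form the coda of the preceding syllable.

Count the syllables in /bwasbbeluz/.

Vowels present: a, e, u; each is a nucleus, giving 3 syllables.

3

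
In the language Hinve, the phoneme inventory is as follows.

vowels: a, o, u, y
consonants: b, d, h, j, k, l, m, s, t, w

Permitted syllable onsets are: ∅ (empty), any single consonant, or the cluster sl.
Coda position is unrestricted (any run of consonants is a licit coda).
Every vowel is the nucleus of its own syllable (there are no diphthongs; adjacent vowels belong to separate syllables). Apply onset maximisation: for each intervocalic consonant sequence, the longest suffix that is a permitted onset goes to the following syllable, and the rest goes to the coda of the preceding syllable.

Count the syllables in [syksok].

Nuclei (vowels): y, o → 2 syllables.

2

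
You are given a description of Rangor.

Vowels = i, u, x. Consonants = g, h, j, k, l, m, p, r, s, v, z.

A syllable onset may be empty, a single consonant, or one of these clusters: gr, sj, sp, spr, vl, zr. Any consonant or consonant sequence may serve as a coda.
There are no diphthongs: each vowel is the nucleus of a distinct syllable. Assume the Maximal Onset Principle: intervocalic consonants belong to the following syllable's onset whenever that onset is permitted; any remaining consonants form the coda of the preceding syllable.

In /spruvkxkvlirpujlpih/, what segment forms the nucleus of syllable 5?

i

Nuclei (vowels): u, x, i, u, i → 5 syllables.
The fifth nucleus (vowel 5 from the left) is /i/.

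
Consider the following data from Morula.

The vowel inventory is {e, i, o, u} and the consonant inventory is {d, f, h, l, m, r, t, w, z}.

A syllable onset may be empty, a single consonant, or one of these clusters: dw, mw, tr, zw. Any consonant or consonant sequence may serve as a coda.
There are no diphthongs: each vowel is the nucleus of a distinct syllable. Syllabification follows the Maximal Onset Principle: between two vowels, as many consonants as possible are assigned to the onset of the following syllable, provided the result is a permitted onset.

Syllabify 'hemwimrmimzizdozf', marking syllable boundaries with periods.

The vowels are e, i, i, i, o — 5 nuclei, so 5 syllables.
Between /e/ (V1) and /i/ (V2): /mw/ is a licit onset in full, so it all attaches to the next syllable.
Between /i/ (V2) and /i/ (V3): /mrm/ — longest licit onset from the right is /m/, leaving /mr/ as coda.
Between /i/ (V3) and /i/ (V4): /mz/; trying suffixes from longest down, /z/ is the first permitted one, so coda /m/ | onset /z/.
Between /i/ (V4) and /o/ (V5): /zd/ splits as /z/ + /d/ (/d/ is the longest suffix that is a licit onset).

he.mwimr.mim.ziz.dozf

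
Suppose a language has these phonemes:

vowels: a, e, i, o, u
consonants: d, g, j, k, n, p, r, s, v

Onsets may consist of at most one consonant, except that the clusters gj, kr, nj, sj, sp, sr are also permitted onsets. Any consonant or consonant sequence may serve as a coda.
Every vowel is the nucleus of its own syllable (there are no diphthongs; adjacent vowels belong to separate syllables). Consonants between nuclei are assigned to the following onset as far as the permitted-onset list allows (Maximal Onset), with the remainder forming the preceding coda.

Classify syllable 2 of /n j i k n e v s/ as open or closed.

Vowels present: i, e; each is a nucleus, giving 2 syllables.
σ1/σ2 boundary: /kn/ — longest licit onset from the right is /n/, leaving /k/ as coda.
So the parse is njik.nevs.
Syllable 2 is /nevs/ with coda /vs/, so it is closed.

closed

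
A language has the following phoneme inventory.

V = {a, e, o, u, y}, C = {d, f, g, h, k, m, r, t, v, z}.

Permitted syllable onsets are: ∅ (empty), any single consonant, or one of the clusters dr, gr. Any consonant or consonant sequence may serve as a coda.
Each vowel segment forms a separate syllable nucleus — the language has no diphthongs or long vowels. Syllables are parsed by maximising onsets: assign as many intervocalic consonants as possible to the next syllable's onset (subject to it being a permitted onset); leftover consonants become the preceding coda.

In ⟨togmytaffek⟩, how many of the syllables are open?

The vowels are o, y, a, e — 4 nuclei, so 4 syllables.
/o…y/ gap (V1→V2): cluster /gm/ — the longest permitted-onset suffix is /m/; onset = /m/, preceding coda = /g/.
/y…a/ gap (V2→V3): just /t/ — single C goes to the following onset.
/a…e/ gap (V3→V4): /ff/ splits as /f/ + /f/ (/f/ is the longest suffix that is a licit onset).
Result: tog.my.taf.fek.
Classifying each syllable: /tog/ (closed), /my/ (open), /taf/ (closed), /fek/ (closed).
Open syllables: 1.

1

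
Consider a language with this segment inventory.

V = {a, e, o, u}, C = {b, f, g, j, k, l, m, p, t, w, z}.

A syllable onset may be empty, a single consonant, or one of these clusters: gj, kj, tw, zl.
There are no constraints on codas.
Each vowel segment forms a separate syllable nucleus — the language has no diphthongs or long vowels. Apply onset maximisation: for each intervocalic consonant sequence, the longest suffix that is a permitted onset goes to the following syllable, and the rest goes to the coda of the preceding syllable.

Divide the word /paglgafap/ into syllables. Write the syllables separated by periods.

pagl.ga.fap

Nuclei (vowels): a, a, a → 3 syllables.
Between /a/ (V1) and /a/ (V2): /glg/ splits as /gl/ + /g/ (/g/ is the longest suffix that is a licit onset).
Between /a/ (V2) and /a/ (V3): /f/ is a single consonant, so it becomes the next onset.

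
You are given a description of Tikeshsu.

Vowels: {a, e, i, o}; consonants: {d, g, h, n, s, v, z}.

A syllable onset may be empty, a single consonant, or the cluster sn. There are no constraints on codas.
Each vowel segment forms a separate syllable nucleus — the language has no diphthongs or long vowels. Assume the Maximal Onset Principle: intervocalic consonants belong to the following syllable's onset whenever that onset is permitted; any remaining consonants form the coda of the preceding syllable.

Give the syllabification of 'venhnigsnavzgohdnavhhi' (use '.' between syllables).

venh.nig.snavz.gohd.navh.hi

Vowels present: e, i, a, o, a, i; each is a nucleus, giving 6 syllables.
Between /e/ (V1) and /i/ (V2): /nhn/; trying suffixes from longest down, /n/ is the first permitted one, so coda /nh/ | onset /n/.
Between /i/ (V2) and /a/ (V3): /gsn/ — longest licit onset from the right is /sn/, leaving /g/ as coda.
Between /a/ (V3) and /o/ (V4): /vzg/ splits as /vz/ + /g/ (/g/ is the longest suffix that is a licit onset).
Between /o/ (V4) and /a/ (V5): /hdn/ — longest licit onset from the right is /n/, leaving /hd/ as coda.
Between /a/ (V5) and /i/ (V6): /vhh/; trying suffixes from longest down, /h/ is the first permitted one, so coda /vh/ | onset /h/.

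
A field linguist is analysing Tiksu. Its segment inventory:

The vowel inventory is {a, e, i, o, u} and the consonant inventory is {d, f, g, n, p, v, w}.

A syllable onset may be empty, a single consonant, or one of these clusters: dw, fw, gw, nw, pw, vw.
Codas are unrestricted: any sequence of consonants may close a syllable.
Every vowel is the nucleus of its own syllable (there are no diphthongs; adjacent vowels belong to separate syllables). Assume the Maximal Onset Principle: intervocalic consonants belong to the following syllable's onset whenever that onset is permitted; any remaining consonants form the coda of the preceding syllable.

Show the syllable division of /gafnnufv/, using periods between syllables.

The vowels are a, u — 2 nuclei, so 2 syllables.
/a…u/ gap (V1→V2): /fnn/ splits as /fn/ + /n/ (/n/ is the longest suffix that is a licit onset).

gafn.nufv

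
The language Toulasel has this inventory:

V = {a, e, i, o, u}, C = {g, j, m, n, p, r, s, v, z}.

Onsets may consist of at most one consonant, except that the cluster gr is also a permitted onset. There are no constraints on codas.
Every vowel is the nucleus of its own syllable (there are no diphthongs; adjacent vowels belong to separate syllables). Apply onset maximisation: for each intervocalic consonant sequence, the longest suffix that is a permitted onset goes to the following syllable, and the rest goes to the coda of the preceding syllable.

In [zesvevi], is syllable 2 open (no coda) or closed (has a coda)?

open

Nuclei (vowels): e, e, i → 3 syllables.
Between /e/ (V1) and /e/ (V2): /sv/ — longest licit onset from the right is /v/, leaving /s/ as coda.
Between /e/ (V2) and /i/ (V3): just /v/ — single C goes to the following onset.
Syllabification: zes.ve.vi.
Syllable 2 is /ve/; it ends in its nucleus with no coda, so it is open.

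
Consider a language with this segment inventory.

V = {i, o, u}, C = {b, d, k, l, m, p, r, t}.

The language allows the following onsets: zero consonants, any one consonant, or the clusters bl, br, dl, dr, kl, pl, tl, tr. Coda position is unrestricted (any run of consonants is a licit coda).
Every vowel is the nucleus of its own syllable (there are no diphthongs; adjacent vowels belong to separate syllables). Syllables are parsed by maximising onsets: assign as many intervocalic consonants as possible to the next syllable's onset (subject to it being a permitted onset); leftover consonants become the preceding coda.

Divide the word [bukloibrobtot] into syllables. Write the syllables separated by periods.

bu.klo.i.brob.tot

Nuclei (vowels): u, o, i, o, o → 5 syllables.
V1 /u/ – V2 /o/: /kl/ is a licit onset in full, so it all attaches to the next syllable.
V2 /o/ – V3 /i/: nothing intervenes; syllable break is V.V.
V3 /i/ – V4 /o/: /br/ — entire cluster is a permitted onset → onset /br/, coda ∅.
V4 /o/ – V5 /o/: /bt/ splits as /b/ + /t/ (/t/ is the longest suffix that is a licit onset).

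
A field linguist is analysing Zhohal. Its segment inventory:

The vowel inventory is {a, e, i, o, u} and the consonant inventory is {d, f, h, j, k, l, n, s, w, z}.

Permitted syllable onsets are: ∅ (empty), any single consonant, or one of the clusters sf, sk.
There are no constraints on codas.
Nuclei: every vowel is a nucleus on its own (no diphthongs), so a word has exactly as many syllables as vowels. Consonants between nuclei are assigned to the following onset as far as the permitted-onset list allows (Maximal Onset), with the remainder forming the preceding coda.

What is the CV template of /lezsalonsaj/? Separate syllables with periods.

Vowels present: e, a, o, a; each is a nucleus, giving 4 syllables.
V1 /e/ – V2 /a/: /zs/ splits as /z/ + /s/ (/s/ is the longest suffix that is a licit onset).
V2 /a/ – V3 /o/: /l/ → onset of the next syllable (single consonants are always licit onsets).
V3 /o/ – V4 /a/: /ns/; trying suffixes from longest down, /s/ is the first permitted one, so coda /n/ | onset /s/.
Result: lez.sa.lon.saj.
Mapping each syllable to C/V: /lez/ → CVC, /sa/ → CV, /lon/ → CVC, /saj/ → CVC.

CVC.CV.CVC.CVC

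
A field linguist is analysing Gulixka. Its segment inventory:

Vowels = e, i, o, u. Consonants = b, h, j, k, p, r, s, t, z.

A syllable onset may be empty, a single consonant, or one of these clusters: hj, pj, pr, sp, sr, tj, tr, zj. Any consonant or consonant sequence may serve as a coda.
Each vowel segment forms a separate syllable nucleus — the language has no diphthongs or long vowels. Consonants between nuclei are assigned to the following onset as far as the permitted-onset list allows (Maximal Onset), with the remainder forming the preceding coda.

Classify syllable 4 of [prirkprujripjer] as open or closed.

closed

The vowels are i, u, i, e — 4 nuclei, so 4 syllables.
σ1/σ2 boundary: /rkpr/; trying suffixes from longest down, /pr/ is the first permitted one, so coda /rk/ | onset /pr/.
σ2/σ3 boundary: /jr/ — longest licit onset from the right is /r/, leaving /j/ as coda.
σ3/σ4 boundary: cluster /pj/ — /pj/ is itself a permitted onset, so the whole cluster goes right; preceding coda = ∅.
So the parse is prirk.pruj.ri.pjer.
Syllable 4 is /pjer/ with coda /r/, so it is closed.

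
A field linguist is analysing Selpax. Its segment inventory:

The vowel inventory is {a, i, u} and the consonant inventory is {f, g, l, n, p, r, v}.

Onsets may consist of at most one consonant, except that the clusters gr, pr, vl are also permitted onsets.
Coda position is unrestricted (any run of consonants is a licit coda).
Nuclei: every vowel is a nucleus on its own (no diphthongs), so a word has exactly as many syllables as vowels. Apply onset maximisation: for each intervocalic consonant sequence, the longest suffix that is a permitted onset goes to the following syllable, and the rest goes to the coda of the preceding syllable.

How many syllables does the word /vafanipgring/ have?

4

Vowels present: a, a, i, i; each is a nucleus, giving 4 syllables.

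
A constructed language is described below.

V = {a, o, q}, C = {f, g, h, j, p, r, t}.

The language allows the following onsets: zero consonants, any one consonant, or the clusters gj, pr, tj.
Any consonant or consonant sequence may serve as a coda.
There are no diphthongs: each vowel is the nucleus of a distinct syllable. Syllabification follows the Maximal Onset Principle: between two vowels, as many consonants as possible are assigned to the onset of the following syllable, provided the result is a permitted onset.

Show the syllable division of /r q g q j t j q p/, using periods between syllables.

rq.gqj.tjqp

Nuclei (vowels): q, q, q → 3 syllables.
σ1/σ2 boundary: /g/ is a single consonant, so it becomes the next onset.
σ2/σ3 boundary: /jtj/; trying suffixes from longest down, /tj/ is the first permitted one, so coda /j/ | onset /tj/.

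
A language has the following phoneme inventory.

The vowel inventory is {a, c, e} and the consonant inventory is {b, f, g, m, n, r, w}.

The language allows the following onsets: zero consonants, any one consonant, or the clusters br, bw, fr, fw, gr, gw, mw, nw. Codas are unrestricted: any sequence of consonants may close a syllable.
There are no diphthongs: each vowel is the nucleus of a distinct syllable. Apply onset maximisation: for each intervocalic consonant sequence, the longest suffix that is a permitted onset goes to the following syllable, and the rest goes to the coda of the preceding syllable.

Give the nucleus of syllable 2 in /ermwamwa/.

The vowels are e, a, a — 3 nuclei, so 3 syllables.
The second nucleus (vowel 2 from the left) is /a/.

a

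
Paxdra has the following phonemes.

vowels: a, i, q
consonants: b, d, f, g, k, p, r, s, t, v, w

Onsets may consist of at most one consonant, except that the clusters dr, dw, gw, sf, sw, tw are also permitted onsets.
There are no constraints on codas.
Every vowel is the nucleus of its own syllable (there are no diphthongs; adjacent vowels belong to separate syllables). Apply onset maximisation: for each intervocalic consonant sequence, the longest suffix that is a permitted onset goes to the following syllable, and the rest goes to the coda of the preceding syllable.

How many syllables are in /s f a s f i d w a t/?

Vowels present: a, i, a; each is a nucleus, giving 3 syllables.

3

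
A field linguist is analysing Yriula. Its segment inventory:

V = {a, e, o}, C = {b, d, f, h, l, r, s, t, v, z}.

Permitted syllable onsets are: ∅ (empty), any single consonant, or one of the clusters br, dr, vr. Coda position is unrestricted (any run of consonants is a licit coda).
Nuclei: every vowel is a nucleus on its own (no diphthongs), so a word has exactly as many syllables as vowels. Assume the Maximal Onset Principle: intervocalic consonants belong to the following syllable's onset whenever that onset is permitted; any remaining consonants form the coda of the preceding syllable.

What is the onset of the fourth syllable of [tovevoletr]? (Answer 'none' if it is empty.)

Nuclei (vowels): o, e, o, e → 4 syllables.
V1 /o/ – V2 /e/: /v/ → onset of the next syllable (single consonants are always licit onsets).
V2 /e/ – V3 /o/: /v/ is a single consonant, so it becomes the next onset.
V3 /o/ – V4 /e/: /l/ → onset of the next syllable (single consonants are always licit onsets).
Syllabification: to.ve.vo.letr.
Syllable 4 is /letr/: onset /l/, nucleus /e/, coda /tr/.

l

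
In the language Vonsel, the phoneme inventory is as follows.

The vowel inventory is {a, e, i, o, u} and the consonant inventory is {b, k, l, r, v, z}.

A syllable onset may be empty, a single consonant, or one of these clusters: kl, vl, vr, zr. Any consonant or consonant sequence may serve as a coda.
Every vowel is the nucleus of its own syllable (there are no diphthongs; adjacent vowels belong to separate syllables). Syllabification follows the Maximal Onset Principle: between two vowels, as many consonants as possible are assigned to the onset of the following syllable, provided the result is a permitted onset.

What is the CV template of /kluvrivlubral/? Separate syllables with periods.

Vowels present: u, i, u, a; each is a nucleus, giving 4 syllables.
σ1/σ2 boundary: /vr/ is a licit onset in full, so it all attaches to the next syllable.
σ2/σ3 boundary: /vl/ — entire cluster is a permitted onset → onset /vl/, coda ∅.
σ3/σ4 boundary: /br/ — longest licit onset from the right is /r/, leaving /b/ as coda.
Putting it together: klu.vri.vlub.ral.
Mapping each syllable to C/V: /klu/ → CCV, /vri/ → CCV, /vlub/ → CCVC, /ral/ → CVC.

CCV.CCV.CCVC.CVC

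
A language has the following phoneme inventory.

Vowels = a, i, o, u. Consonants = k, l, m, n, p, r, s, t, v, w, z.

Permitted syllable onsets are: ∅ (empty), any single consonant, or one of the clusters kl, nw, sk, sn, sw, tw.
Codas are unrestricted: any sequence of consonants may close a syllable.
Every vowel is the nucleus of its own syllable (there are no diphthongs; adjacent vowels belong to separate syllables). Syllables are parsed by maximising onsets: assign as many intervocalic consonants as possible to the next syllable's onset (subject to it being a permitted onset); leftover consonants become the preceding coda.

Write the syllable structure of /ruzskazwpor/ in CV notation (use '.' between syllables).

CVC.CCVCC.CVC

The vowels are u, a, o — 3 nuclei, so 3 syllables.
V1 /u/ – V2 /a/: cluster /zsk/ — the longest permitted-onset suffix is /sk/; onset = /sk/, preceding coda = /z/.
V2 /a/ – V3 /o/: /zwp/ — longest licit onset from the right is /p/, leaving /zw/ as coda.
Syllabification: ruz.skazw.por.
Mapping each syllable to C/V: /ruz/ → CVC, /skazw/ → CCVCC, /por/ → CVC.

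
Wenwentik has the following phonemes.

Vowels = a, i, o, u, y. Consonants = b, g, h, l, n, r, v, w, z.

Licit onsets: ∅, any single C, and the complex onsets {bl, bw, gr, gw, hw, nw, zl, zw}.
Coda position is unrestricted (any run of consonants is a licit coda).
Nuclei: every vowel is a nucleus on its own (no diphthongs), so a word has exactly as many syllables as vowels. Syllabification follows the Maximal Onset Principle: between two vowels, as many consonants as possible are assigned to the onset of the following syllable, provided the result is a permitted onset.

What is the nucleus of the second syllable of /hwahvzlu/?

u

Vowels present: a, u; each is a nucleus, giving 2 syllables.
The second nucleus (vowel 2 from the left) is /u/.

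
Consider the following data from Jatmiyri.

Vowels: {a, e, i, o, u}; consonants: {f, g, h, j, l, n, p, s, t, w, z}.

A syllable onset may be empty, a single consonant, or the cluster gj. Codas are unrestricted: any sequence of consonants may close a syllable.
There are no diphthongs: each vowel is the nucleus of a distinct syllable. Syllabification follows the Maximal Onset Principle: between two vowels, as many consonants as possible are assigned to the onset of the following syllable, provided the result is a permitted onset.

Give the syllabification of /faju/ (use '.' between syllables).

fa.ju

The vowels are a, u — 2 nuclei, so 2 syllables.
V1 /a/ – V2 /u/: /j/ is a single consonant, so it becomes the next onset.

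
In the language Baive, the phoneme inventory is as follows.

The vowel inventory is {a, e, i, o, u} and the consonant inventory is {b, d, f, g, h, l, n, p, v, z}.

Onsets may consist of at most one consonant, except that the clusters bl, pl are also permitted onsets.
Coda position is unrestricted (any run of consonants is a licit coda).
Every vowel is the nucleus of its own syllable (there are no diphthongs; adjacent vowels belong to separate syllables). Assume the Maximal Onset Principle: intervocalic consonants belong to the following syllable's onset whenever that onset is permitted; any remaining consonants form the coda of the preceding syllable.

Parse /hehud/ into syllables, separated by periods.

he.hud

Vowels present: e, u; each is a nucleus, giving 2 syllables.
σ1/σ2 boundary: /h/ is a single consonant, so it becomes the next onset.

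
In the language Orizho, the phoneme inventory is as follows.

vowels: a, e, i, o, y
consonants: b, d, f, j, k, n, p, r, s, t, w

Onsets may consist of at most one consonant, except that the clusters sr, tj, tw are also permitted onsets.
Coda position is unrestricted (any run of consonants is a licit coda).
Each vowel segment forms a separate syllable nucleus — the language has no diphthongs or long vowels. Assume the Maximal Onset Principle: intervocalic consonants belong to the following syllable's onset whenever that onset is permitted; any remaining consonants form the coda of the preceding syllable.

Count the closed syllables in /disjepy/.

1

Nuclei (vowels): i, e, y → 3 syllables.
V1 /i/ – V2 /e/: cluster /sj/ — the longest permitted-onset suffix is /j/; onset = /j/, preceding coda = /s/.
V2 /e/ – V3 /y/: just /p/ — single C goes to the following onset.
Putting it together: dis.je.py.
Classifying each syllable: /dis/ (closed), /je/ (open), /py/ (open).
Closed syllables: 1.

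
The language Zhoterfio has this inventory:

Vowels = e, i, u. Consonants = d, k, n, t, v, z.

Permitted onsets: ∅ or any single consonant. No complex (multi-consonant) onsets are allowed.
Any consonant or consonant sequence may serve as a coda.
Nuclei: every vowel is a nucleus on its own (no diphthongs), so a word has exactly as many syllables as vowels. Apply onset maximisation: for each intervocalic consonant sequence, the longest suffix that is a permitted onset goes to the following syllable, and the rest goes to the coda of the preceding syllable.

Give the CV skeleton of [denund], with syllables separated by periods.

The vowels are e, u — 2 nuclei, so 2 syllables.
V1 /e/ – V2 /u/: /n/ → onset of the next syllable (single consonants are always licit onsets).
Result: de.nund.
Mapping each syllable to C/V: /de/ → CV, /nund/ → CVCC.

CV.CVCC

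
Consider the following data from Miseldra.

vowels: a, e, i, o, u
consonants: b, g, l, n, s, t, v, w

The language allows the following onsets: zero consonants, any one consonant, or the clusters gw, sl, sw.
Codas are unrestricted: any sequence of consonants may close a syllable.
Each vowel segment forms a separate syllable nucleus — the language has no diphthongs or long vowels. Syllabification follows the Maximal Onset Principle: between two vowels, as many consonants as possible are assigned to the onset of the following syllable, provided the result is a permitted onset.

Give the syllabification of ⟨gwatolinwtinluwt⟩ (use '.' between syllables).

gwa.to.linw.tin.luwt

The vowels are a, o, i, i, u — 5 nuclei, so 5 syllables.
σ1/σ2 boundary: /t/ is a single consonant, so it becomes the next onset.
σ2/σ3 boundary: /l/ → onset of the next syllable (single consonants are always licit onsets).
σ3/σ4 boundary: /nwt/; trying suffixes from longest down, /t/ is the first permitted one, so coda /nw/ | onset /t/.
σ4/σ5 boundary: /nl/; trying suffixes from longest down, /l/ is the first permitted one, so coda /n/ | onset /l/.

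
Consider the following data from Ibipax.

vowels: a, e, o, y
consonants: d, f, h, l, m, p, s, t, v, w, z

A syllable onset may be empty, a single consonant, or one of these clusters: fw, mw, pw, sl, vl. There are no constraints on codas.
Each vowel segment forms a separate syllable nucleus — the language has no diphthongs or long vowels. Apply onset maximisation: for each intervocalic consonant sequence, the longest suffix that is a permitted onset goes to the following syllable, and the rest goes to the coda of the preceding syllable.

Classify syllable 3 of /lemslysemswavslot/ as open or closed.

closed

Nuclei (vowels): e, y, e, a, o → 5 syllables.
Between /e/ (V1) and /y/ (V2): /msl/ — longest licit onset from the right is /sl/, leaving /m/ as coda.
Between /y/ (V2) and /e/ (V3): /s/ → onset of the next syllable (single consonants are always licit onsets).
Between /e/ (V3) and /a/ (V4): /msw/ splits as /ms/ + /w/ (/w/ is the longest suffix that is a licit onset).
Between /a/ (V4) and /o/ (V5): /vsl/; trying suffixes from longest down, /sl/ is the first permitted one, so coda /v/ | onset /sl/.
Putting it together: lem.sly.sems.wav.slot.
Syllable 3 is /sems/ with coda /ms/, so it is closed.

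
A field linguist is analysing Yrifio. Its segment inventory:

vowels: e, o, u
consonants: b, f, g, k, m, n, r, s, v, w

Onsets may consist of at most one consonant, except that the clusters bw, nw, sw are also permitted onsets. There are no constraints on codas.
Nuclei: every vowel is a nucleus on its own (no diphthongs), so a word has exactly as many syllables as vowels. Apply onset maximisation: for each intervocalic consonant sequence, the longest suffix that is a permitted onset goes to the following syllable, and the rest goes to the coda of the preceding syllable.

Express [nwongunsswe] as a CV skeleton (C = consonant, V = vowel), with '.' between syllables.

CCVC.CVCC.CCV

Nuclei (vowels): o, u, e → 3 syllables.
Between /o/ (V1) and /u/ (V2): /ng/ splits as /n/ + /g/ (/g/ is the longest suffix that is a licit onset).
Between /u/ (V2) and /e/ (V3): /nssw/ — longest licit onset from the right is /sw/, leaving /ns/ as coda.
Putting it together: nwon.guns.swe.
Mapping each syllable to C/V: /nwon/ → CCVC, /guns/ → CVCC, /swe/ → CCV.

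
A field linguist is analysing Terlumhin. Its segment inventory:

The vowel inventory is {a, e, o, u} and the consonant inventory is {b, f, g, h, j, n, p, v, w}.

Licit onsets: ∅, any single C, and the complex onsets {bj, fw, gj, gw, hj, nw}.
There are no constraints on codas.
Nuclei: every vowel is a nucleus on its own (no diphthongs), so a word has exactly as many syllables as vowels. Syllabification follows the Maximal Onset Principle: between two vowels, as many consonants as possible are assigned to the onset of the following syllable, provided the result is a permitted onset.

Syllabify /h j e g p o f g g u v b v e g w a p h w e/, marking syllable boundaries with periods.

hjeg.pofg.guvb.ve.gwaph.we

Vowels present: e, o, u, e, a, e; each is a nucleus, giving 6 syllables.
V1 /e/ – V2 /o/: /gp/ splits as /g/ + /p/ (/p/ is the longest suffix that is a licit onset).
V2 /o/ – V3 /u/: /fgg/; trying suffixes from longest down, /g/ is the first permitted one, so coda /fg/ | onset /g/.
V3 /u/ – V4 /e/: cluster /vbv/ — the longest permitted-onset suffix is /v/; onset = /v/, preceding coda = /vb/.
V4 /e/ – V5 /a/: /gw/ is a licit onset in full, so it all attaches to the next syllable.
V5 /a/ – V6 /e/: /phw/ — longest licit onset from the right is /w/, leaving /ph/ as coda.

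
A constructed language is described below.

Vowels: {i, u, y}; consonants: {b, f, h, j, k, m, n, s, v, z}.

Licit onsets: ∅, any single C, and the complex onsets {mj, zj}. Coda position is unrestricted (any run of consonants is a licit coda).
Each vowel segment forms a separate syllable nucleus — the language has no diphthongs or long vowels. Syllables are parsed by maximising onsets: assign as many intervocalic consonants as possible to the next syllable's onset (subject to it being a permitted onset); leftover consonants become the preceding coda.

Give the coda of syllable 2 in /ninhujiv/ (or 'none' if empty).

none

Vowels present: i, u, i; each is a nucleus, giving 3 syllables.
/i…u/ gap (V1→V2): /nh/ splits as /n/ + /h/ (/h/ is the longest suffix that is a licit onset).
/u…i/ gap (V2→V3): just /j/ — single C goes to the following onset.
Syllabification: nin.hu.jiv.
Syllable 2 is /hu/: onset /h/, nucleus /u/, coda ∅.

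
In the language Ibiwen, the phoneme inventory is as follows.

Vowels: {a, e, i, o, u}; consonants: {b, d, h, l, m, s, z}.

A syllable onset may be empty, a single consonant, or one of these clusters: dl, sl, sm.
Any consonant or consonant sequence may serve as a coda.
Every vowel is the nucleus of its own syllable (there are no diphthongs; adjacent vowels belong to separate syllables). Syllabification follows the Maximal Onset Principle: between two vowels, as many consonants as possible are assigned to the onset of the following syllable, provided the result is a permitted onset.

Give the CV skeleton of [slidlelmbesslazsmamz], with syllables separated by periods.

CCV.CCVCC.CVC.CCVC.CCVCC

Nuclei (vowels): i, e, e, a, a → 5 syllables.
Between /i/ (V1) and /e/ (V2): /dl/ — entire cluster is a permitted onset → onset /dl/, coda ∅.
Between /e/ (V2) and /e/ (V3): /lmb/ splits as /lm/ + /b/ (/b/ is the longest suffix that is a licit onset).
Between /e/ (V3) and /a/ (V4): /ssl/ splits as /s/ + /sl/ (/sl/ is the longest suffix that is a licit onset).
Between /a/ (V4) and /a/ (V5): /zsm/ — longest licit onset from the right is /sm/, leaving /z/ as coda.
Putting it together: sli.dlelm.bes.slaz.smamz.
Mapping each syllable to C/V: /sli/ → CCV, /dlelm/ → CCVCC, /bes/ → CVC, /slaz/ → CCVC, /smamz/ → CCVCC.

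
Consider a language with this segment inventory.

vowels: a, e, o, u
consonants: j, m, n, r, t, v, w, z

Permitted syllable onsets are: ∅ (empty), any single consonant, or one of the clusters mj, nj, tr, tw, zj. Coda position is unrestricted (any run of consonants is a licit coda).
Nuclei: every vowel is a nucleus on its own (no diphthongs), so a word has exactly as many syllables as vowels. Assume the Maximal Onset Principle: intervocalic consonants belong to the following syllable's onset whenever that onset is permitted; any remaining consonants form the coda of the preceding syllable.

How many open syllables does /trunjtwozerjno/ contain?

Nuclei (vowels): u, o, e, o → 4 syllables.
V1 /u/ – V2 /o/: /njtw/ — longest licit onset from the right is /tw/, leaving /nj/ as coda.
V2 /o/ – V3 /e/: just /z/ — single C goes to the following onset.
V3 /e/ – V4 /o/: /rjn/ splits as /rj/ + /n/ (/n/ is the longest suffix that is a licit onset).
Result: trunj.two.zerj.no.
Classifying each syllable: /trunj/ (closed), /two/ (open), /zerj/ (closed), /no/ (open).
Open syllables: 2.

2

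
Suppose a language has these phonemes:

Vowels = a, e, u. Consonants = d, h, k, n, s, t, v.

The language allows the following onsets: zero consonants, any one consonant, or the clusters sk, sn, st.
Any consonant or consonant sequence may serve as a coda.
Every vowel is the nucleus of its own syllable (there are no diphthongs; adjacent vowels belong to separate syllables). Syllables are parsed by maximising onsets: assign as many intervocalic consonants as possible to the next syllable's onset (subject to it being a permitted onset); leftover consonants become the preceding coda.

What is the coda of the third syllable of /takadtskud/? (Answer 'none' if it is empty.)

Vowels present: a, a, u; each is a nucleus, giving 3 syllables.
/a…a/ gap (V1→V2): just /k/ — single C goes to the following onset.
/a…u/ gap (V2→V3): /dtsk/ — longest licit onset from the right is /sk/, leaving /dt/ as coda.
Result: ta.kadt.skud.
Syllable 3 is /skud/: onset /sk/, nucleus /u/, coda /d/.

d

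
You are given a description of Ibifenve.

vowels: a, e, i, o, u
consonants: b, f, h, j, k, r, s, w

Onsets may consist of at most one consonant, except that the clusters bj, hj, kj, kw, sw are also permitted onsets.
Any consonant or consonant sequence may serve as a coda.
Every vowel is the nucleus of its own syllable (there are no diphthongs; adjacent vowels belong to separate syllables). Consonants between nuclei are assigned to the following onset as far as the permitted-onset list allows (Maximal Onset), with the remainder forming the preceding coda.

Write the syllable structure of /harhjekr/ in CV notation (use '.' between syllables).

Nuclei (vowels): a, e → 2 syllables.
/a…e/ gap (V1→V2): /rhj/; trying suffixes from longest down, /hj/ is the first permitted one, so coda /r/ | onset /hj/.
So the parse is har.hjekr.
Mapping each syllable to C/V: /har/ → CVC, /hjekr/ → CCVCC.

CVC.CCVCC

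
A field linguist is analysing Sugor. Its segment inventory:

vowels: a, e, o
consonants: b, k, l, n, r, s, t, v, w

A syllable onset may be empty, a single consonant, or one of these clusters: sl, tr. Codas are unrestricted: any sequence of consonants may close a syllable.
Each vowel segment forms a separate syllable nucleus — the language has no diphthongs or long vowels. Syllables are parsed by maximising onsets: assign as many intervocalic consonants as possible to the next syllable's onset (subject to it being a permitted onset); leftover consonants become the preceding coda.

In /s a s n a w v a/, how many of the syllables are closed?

The vowels are a, a, a — 3 nuclei, so 3 syllables.
σ1/σ2 boundary: /sn/ — longest licit onset from the right is /n/, leaving /s/ as coda.
σ2/σ3 boundary: /wv/ — longest licit onset from the right is /v/, leaving /w/ as coda.
Putting it together: sas.naw.va.
Classifying each syllable: /sas/ (closed), /naw/ (closed), /va/ (open).
Closed syllables: 2.

2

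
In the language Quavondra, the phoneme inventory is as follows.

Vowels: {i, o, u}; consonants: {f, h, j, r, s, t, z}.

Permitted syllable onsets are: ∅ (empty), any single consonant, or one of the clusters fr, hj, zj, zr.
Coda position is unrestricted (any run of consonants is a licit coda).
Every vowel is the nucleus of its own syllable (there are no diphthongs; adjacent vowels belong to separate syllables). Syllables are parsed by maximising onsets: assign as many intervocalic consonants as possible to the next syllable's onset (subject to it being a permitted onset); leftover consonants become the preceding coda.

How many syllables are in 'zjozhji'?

The vowels are o, i — 2 nuclei, so 2 syllables.

2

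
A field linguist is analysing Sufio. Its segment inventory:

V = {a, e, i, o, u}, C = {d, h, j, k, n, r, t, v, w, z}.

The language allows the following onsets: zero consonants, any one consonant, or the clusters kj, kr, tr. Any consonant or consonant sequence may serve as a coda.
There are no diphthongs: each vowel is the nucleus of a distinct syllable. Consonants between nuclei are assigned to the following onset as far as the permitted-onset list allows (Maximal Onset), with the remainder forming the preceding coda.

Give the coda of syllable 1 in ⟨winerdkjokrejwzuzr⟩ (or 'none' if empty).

The vowels are i, e, o, e, u — 5 nuclei, so 5 syllables.
σ1/σ2 boundary: just /n/ — single C goes to the following onset.
σ2/σ3 boundary: /rdkj/ — longest licit onset from the right is /kj/, leaving /rd/ as coda.
σ3/σ4 boundary: /kr/ — entire cluster is a permitted onset → onset /kr/, coda ∅.
σ4/σ5 boundary: /jwz/ — longest licit onset from the right is /z/, leaving /jw/ as coda.
Putting it together: wi.nerd.kjo.krejw.zuzr.
Syllable 1 is /wi/: onset /w/, nucleus /i/, coda ∅.

none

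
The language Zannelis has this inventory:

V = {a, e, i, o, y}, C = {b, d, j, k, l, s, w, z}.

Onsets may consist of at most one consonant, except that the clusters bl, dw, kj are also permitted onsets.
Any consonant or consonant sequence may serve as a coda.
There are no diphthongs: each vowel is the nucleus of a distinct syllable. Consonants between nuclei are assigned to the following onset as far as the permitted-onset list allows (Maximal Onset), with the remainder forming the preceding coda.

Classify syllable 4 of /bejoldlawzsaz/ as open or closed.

Nuclei (vowels): e, o, a, a → 4 syllables.
σ1/σ2 boundary: /j/ → onset of the next syllable (single consonants are always licit onsets).
σ2/σ3 boundary: cluster /ldl/ — the longest permitted-onset suffix is /l/; onset = /l/, preceding coda = /ld/.
σ3/σ4 boundary: cluster /wzs/ — the longest permitted-onset suffix is /s/; onset = /s/, preceding coda = /wz/.
So the parse is be.jold.lawz.saz.
Syllable 4 is /saz/ with coda /z/, so it is closed.

closed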